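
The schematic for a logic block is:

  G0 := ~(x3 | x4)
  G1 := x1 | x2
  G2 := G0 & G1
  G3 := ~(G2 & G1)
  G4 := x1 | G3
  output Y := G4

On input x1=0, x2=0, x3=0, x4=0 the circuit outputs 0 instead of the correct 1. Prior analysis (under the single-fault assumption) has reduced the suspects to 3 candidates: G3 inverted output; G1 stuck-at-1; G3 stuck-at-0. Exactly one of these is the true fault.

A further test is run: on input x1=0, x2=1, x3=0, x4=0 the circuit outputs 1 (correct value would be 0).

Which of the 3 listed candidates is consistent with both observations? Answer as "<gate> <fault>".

Evaluate each candidate on input x1=0, x2=1, x3=0, x4=0:
  G3 inverted output: G0=1, G1=1, G2=1, G3=1 [inverted output], G4=1 → 1 — matches
  G1 stuck-at-1: G0=1, G1=1 [stuck-at-1], G2=1, G3=0, G4=0 → 0 — eliminated
  G3 stuck-at-0: G0=1, G1=1, G2=1, G3=0 [stuck-at-0], G4=0 → 0 — eliminated
Only G3 inverted output reproduces the observed 1.

G3 inverted output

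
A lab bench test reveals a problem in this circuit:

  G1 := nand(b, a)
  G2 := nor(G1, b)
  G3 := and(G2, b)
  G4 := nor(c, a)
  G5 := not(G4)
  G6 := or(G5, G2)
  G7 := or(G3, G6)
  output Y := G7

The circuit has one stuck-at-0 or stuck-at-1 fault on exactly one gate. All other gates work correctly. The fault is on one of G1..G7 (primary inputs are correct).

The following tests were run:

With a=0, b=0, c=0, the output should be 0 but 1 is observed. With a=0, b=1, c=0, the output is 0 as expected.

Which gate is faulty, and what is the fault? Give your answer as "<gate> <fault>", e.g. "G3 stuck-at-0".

Fault-free values for test 1 (a=0, b=0, c=0): G1=1, G2=0, G3=0, G4=1, G5=0, G6=0, G7=0, giving Y=0. Observed 1.
Test 1: faults giving observed 1 are {G1 stuck-at-0, G2 stuck-at-1, G3 stuck-at-1, G4 stuck-at-0, G5 stuck-at-1, G6 stuck-at-1, G7 stuck-at-1}.
Test 2 (a=0, b=1, c=0): fault-free G1=1, G2=0, G3=0, G4=1, G5=0, G6=0, G7=0 → 0; observed 0. Eliminates G2 stuck-at-1, G3 stuck-at-1, G4 stuck-at-0, G5 stuck-at-1, G6 stuck-at-1, G7 stuck-at-1.
Only G1 stuck-at-0 is consistent with every test.

G1 stuck-at-0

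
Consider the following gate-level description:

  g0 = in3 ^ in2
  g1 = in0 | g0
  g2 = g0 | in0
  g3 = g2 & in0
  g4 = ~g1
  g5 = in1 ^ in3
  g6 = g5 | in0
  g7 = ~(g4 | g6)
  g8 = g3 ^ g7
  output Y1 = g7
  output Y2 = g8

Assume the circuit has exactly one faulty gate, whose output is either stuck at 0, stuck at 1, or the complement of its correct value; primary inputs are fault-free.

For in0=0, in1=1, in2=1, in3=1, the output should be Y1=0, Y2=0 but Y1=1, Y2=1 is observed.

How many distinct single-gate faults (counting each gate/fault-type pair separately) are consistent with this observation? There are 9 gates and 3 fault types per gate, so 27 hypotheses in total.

Fault-free: g0=0, g1=0, g2=0, g3=0, g4=1, g5=0, g6=0, g7=0, g8=0 → Y1=0, Y2=0. Observed Y1=1, Y2=1.
  g0: stuck-at-1, inverted output ✓; others ✗
  g1: stuck-at-1, inverted output ✓; others ✗
  g2: none of the 3 fault types match ✗
  g3: none of the 3 fault types match ✗
  g4: stuck-at-0, inverted output ✓; others ✗
  g5: none of the 3 fault types match ✗
  g6: none of the 3 fault types match ✗
  g7: stuck-at-1, inverted output ✓; others ✗
  g8: none of the 3 fault types match ✗
Consistent faults: {g0 stuck-at-1, g0 inverted output, g1 stuck-at-1, g1 inverted output, g4 stuck-at-0, g4 inverted output, g7 stuck-at-1, g7 inverted output} — 8 in all.

8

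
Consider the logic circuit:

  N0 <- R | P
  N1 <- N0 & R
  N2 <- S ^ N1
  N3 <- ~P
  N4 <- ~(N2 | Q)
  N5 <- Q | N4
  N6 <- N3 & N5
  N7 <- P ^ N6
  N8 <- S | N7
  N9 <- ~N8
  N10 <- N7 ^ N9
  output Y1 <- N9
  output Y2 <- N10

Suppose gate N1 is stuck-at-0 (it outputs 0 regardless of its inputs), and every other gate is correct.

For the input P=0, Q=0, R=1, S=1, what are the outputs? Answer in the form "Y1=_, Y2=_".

Propagate with N1 forced: N0=1, N1=0 [stuck-at-0], N2=1, N3=1, N4=0, N5=0, N6=0, N7=0, N8=1, N9=0, N10=0.
So the outputs are Y1=0, Y2=0. (Without the fault they would be Y1=0, Y2=1.)

Y1=0, Y2=0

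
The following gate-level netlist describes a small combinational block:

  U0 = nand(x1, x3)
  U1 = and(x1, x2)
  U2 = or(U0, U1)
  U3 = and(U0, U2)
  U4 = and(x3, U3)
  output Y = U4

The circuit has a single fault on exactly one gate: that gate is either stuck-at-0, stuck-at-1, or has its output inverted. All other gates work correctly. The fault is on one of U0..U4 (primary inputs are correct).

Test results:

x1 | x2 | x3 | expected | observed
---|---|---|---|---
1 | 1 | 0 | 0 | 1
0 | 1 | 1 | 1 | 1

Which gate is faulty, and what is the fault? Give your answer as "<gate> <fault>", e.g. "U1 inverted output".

U4 stuck-at-1

Fault-free values for test 1 (x1=1, x2=1, x3=0): U0=1, U1=1, U2=1, U3=1, U4=0, giving Y=0. Observed 1.
Test 1: faults giving observed 1 are {U4 stuck-at-1, U4 inverted output}.
Test 2 (x1=0, x2=1, x3=1): fault-free U0=1, U1=0, U2=1, U3=1, U4=1 → 1; observed 1. Eliminates U4 inverted output.
Only U4 stuck-at-1 is consistent with every test.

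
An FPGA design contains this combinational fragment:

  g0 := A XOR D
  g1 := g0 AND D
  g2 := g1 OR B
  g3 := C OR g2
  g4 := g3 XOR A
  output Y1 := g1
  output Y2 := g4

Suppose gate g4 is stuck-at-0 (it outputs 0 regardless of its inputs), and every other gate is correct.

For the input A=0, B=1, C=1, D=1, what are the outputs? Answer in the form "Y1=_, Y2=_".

Y1=1, Y2=0

Propagate with g4 forced: g0=1, g1=1, g2=1, g3=1, g4=0 [stuck-at-0].
So the outputs are Y1=1, Y2=0. (Without the fault they would be Y1=1, Y2=1.)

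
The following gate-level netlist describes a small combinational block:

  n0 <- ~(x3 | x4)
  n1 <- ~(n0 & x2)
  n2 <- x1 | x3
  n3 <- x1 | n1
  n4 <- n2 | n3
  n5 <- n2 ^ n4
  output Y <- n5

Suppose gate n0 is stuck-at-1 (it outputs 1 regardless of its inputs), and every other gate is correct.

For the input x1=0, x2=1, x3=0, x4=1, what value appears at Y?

0

Propagate with n0 forced: n0=1 [stuck-at-1], n1=0, n2=0, n3=0, n4=0, n5=0.
So Y = 0. (Without the fault it would be 1.)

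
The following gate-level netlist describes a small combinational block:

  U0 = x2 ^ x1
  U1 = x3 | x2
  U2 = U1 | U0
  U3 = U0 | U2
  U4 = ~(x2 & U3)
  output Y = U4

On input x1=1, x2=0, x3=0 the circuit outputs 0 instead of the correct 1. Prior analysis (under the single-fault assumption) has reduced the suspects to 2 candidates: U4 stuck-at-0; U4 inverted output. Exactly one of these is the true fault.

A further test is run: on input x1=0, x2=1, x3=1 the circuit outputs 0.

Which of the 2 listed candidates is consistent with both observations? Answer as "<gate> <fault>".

U4 stuck-at-0

Evaluate each candidate on input x1=0, x2=1, x3=1:
  U4 stuck-at-0: U0=1, U1=1, U2=1, U3=1, U4=0 [stuck-at-0] → 0 — matches
  U4 inverted output: U0=1, U1=1, U2=1, U3=1, U4=1 [inverted output] → 1 — eliminated
Only U4 stuck-at-0 reproduces the observed 0.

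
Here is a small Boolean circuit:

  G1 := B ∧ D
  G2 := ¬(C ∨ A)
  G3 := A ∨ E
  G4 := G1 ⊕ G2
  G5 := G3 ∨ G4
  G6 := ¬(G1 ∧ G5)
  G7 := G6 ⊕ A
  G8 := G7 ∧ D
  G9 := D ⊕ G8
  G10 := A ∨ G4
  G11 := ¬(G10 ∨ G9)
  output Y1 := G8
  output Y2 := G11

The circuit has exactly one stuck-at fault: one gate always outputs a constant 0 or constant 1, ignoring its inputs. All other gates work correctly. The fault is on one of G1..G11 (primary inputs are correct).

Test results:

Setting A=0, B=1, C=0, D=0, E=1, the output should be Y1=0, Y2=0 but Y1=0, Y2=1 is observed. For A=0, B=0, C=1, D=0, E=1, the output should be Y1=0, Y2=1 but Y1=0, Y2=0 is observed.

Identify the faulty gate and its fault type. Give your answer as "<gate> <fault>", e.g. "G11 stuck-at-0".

G1 stuck-at-1

Fault-free values for test 1 (A=0, B=1, C=0, D=0, E=1): G1=0, G2=1, G3=1, G4=1, G5=1, G6=1, G7=1, G8=0, G9=0, G10=1, G11=0, giving Y1=0, Y2=0. Observed Y1=0, Y2=1.
Test 1: faults giving observed Y1=0, Y2=1 are {G1 stuck-at-1, G2 stuck-at-0, G4 stuck-at-0, G10 stuck-at-0, G11 stuck-at-1}.
Test 2 (A=0, B=0, C=1, D=0, E=1): fault-free G1=0, G2=0, G3=1, G4=0, G5=1, G6=1, G7=1, G8=0, G9=0, G10=0, G11=1 → Y1=0, Y2=1; observed Y1=0, Y2=0. Eliminates G2 stuck-at-0, G4 stuck-at-0, G10 stuck-at-0, G11 stuck-at-1.
Only G1 stuck-at-1 is consistent with every test.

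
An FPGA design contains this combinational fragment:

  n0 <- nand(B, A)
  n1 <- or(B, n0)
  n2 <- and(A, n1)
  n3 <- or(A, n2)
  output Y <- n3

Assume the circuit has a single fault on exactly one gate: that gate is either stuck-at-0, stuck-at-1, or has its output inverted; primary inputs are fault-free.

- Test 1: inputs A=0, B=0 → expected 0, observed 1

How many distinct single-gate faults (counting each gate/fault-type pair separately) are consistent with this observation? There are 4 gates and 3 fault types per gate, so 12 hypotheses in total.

Fault-free: n0=1, n1=1, n2=0, n3=0 → 0. Observed 1.
  n0 stuck-at-0: output 0 ✗
  n0 stuck-at-1: output 0 ✗
  n0 inverted output: output 0 ✗
  n1 stuck-at-0: output 0 ✗
  n1 stuck-at-1: output 0 ✗
  n1 inverted output: output 0 ✗
  n2 stuck-at-0: output 0 ✗
  n2 stuck-at-1: output 1 ✓
  n2 inverted output: output 1 ✓
  n3 stuck-at-0: output 0 ✗
  n3 stuck-at-1: output 1 ✓
  n3 inverted output: output 1 ✓
Consistent faults: {n2 stuck-at-1, n2 inverted output, n3 stuck-at-1, n3 inverted output} — 4 in all.

4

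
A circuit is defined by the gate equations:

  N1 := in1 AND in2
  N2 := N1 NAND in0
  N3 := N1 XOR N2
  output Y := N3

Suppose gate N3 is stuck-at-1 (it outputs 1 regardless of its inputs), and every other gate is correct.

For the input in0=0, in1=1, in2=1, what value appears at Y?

Propagate with N3 forced: N1=1, N2=1, N3=1 [stuck-at-1].
So Y = 1. (Without the fault it would be 0.)

1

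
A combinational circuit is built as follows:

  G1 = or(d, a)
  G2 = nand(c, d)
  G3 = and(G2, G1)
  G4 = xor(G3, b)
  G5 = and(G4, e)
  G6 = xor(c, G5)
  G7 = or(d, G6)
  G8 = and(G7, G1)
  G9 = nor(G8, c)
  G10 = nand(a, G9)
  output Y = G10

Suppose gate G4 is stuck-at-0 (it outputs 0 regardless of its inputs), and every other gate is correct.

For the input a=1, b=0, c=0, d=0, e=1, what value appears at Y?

0

Propagate with G4 forced: G1=1, G2=1, G3=1, G4=0 [stuck-at-0], G5=0, G6=0, G7=0, G8=0, G9=1, G10=0.
So Y = 0. (Without the fault it would be 1.)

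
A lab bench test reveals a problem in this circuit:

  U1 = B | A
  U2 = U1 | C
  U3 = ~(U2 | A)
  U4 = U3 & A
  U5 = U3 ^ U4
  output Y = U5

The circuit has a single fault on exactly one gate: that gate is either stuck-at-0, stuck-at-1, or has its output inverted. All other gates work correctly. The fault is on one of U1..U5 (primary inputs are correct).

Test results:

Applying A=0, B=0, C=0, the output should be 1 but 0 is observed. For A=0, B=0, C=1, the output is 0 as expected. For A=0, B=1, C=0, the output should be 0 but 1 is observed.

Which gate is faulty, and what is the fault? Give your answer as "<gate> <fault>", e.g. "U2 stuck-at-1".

Fault-free values for test 1 (A=0, B=0, C=0): U1=0, U2=0, U3=1, U4=0, U5=1, giving Y=1. Observed 0.
Test 1: faults giving observed 0 are {U1 stuck-at-1, U1 inverted output, U2 stuck-at-1, U2 inverted output, U3 stuck-at-0, U3 inverted output, U4 stuck-at-1, U4 inverted output, U5 stuck-at-0, U5 inverted output}.
Test 2 (A=0, B=0, C=1): fault-free U1=0, U2=1, U3=0, U4=0, U5=0 → 0; observed 0. Eliminates U2 inverted output, U3 inverted output, U4 stuck-at-1, U4 inverted output, U5 inverted output.
Test 3 (A=0, B=1, C=0): fault-free U1=1, U2=1, U3=0, U4=0, U5=0 → 0; observed 1. Eliminates U1 stuck-at-1, U2 stuck-at-1, U3 stuck-at-0, U5 stuck-at-0.
Only U1 inverted output is consistent with every test.

U1 inverted output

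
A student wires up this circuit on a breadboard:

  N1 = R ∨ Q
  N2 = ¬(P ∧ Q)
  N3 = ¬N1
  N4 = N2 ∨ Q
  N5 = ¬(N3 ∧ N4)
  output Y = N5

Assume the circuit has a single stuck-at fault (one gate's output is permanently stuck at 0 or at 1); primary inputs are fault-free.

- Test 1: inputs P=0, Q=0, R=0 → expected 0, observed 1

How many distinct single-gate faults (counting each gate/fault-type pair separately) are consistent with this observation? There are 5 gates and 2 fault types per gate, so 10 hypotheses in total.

Fault-free: N1=0, N2=1, N3=1, N4=1, N5=0 → 0. Observed 1.
  N1 stuck-at-0: output 0 ✗
  N1 stuck-at-1: output 1 ✓
  N2 stuck-at-0: output 1 ✓
  N2 stuck-at-1: output 0 ✗
  N3 stuck-at-0: output 1 ✓
  N3 stuck-at-1: output 0 ✗
  N4 stuck-at-0: output 1 ✓
  N4 stuck-at-1: output 0 ✗
  N5 stuck-at-0: output 0 ✗
  N5 stuck-at-1: output 1 ✓
Consistent faults: {N1 stuck-at-1, N2 stuck-at-0, N3 stuck-at-0, N4 stuck-at-0, N5 stuck-at-1} — 5 in all.

5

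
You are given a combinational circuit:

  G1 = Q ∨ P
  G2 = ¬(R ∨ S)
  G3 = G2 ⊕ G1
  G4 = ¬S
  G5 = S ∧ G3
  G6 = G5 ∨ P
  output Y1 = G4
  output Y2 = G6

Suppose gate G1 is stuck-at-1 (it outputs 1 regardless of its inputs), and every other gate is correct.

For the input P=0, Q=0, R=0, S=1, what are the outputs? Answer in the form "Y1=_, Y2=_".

Propagate with G1 forced: G1=1 [stuck-at-1], G2=0, G3=1, G4=0, G5=1, G6=1.
So the outputs are Y1=0, Y2=1. (Without the fault they would be Y1=0, Y2=0.)

Y1=0, Y2=1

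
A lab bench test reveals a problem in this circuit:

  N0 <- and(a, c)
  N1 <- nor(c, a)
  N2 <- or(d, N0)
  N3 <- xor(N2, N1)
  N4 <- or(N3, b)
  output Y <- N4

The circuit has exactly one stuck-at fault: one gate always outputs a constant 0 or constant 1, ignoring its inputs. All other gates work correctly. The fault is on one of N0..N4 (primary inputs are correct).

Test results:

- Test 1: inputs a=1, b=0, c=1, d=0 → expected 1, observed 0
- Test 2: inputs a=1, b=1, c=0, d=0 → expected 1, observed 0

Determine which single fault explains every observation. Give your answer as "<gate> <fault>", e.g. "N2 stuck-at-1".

Fault-free values for test 1 (a=1, b=0, c=1, d=0): N0=1, N1=0, N2=1, N3=1, N4=1, giving Y=1. Observed 0.
Test 1: faults giving observed 0 are {N0 stuck-at-0, N1 stuck-at-1, N2 stuck-at-0, N3 stuck-at-0, N4 stuck-at-0}.
Test 2 (a=1, b=1, c=0, d=0): fault-free N0=0, N1=0, N2=0, N3=0, N4=1 → 1; observed 0. Eliminates N0 stuck-at-0, N1 stuck-at-1, N2 stuck-at-0, N3 stuck-at-0.
Only N4 stuck-at-0 is consistent with every test.

N4 stuck-at-0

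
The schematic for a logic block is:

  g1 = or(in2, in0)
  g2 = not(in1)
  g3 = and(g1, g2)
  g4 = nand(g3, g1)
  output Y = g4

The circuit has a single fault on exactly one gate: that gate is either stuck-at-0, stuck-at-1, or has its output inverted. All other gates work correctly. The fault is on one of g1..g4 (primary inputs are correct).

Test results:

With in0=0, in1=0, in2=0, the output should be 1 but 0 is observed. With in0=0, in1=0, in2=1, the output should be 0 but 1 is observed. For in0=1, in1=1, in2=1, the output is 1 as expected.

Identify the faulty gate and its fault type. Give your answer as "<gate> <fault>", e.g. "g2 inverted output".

Fault-free values for test 1 (in0=0, in1=0, in2=0): g1=0, g2=1, g3=0, g4=1, giving Y=1. Observed 0.
Test 1: faults giving observed 0 are {g1 stuck-at-1, g1 inverted output, g4 stuck-at-0, g4 inverted output}.
Test 2 (in0=0, in1=0, in2=1): fault-free g1=1, g2=1, g3=1, g4=0 → 0; observed 1. Eliminates g1 stuck-at-1, g4 stuck-at-0.
Test 3 (in0=1, in1=1, in2=1): fault-free g1=1, g2=0, g3=0, g4=1 → 1; observed 1. Eliminates g4 inverted output.
Only g1 inverted output is consistent with every test.

g1 inverted output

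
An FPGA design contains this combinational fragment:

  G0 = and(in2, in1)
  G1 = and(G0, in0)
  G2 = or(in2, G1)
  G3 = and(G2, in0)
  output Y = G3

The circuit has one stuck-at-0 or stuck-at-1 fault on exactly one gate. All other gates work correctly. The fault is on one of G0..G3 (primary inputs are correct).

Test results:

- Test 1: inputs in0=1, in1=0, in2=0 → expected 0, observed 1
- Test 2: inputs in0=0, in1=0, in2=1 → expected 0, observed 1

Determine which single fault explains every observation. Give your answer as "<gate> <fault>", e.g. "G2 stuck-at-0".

G3 stuck-at-1

Fault-free values for test 1 (in0=1, in1=0, in2=0): G0=0, G1=0, G2=0, G3=0, giving Y=0. Observed 1.
Test 1: faults giving observed 1 are {G0 stuck-at-1, G1 stuck-at-1, G2 stuck-at-1, G3 stuck-at-1}.
Test 2 (in0=0, in1=0, in2=1): fault-free G0=0, G1=0, G2=1, G3=0 → 0; observed 1. Eliminates G0 stuck-at-1, G1 stuck-at-1, G2 stuck-at-1.
Only G3 stuck-at-1 is consistent with every test.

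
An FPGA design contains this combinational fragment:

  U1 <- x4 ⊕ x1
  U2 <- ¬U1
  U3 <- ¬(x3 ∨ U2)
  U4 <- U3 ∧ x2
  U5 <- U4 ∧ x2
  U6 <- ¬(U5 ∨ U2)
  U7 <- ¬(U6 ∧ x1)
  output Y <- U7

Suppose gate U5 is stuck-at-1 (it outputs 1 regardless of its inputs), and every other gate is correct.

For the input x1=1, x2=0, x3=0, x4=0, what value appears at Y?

1

Propagate with U5 forced: U1=1, U2=0, U3=1, U4=0, U5=1 [stuck-at-1], U6=0, U7=1.
So Y = 1. (Without the fault it would be 0.)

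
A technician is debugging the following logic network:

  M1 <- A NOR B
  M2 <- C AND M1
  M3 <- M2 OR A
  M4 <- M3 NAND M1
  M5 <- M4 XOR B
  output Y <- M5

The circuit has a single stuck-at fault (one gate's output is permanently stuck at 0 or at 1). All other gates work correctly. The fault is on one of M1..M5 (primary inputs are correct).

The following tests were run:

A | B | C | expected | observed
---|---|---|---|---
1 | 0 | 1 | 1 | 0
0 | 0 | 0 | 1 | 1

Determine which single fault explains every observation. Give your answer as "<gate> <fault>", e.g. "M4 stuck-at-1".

M1 stuck-at-1

Fault-free values for test 1 (A=1, B=0, C=1): M1=0, M2=0, M3=1, M4=1, M5=1, giving Y=1. Observed 0.
Test 1: faults giving observed 0 are {M1 stuck-at-1, M4 stuck-at-0, M5 stuck-at-0}.
Test 2 (A=0, B=0, C=0): fault-free M1=1, M2=0, M3=0, M4=1, M5=1 → 1; observed 1. Eliminates M4 stuck-at-0, M5 stuck-at-0.
Only M1 stuck-at-1 is consistent with every test.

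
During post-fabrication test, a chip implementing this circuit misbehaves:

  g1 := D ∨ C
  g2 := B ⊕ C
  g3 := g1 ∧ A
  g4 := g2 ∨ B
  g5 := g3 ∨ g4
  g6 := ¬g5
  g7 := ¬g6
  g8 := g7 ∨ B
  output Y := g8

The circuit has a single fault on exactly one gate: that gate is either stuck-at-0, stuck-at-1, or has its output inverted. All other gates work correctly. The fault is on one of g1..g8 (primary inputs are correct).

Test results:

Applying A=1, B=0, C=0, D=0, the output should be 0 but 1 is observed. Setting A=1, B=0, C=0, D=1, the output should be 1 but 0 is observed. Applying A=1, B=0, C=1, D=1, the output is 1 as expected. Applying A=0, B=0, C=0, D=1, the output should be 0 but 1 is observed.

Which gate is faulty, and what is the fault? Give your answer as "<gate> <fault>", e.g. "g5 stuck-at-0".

g3 inverted output

Fault-free values for test 1 (A=1, B=0, C=0, D=0): g1=0, g2=0, g3=0, g4=0, g5=0, g6=1, g7=0, g8=0, giving Y=0. Observed 1.
Test 1: faults giving observed 1 are {g1 stuck-at-1, g1 inverted output, g2 stuck-at-1, g2 inverted output, g3 stuck-at-1, g3 inverted output, g4 stuck-at-1, g4 inverted output, g5 stuck-at-1, g5 inverted output, g6 stuck-at-0, g6 inverted output, g7 stuck-at-1, g7 inverted output, g8 stuck-at-1, g8 inverted output}.
Test 2 (A=1, B=0, C=0, D=1): fault-free g1=1, g2=0, g3=1, g4=0, g5=1, g6=0, g7=1, g8=1 → 1; observed 0. Eliminates g1 stuck-at-1, g2 stuck-at-1, g2 inverted output, g3 stuck-at-1, g4 stuck-at-1, g4 inverted output, g5 stuck-at-1, g6 stuck-at-0, g7 stuck-at-1, g8 stuck-at-1.
Test 3 (A=1, B=0, C=1, D=1): fault-free g1=1, g2=1, g3=1, g4=1, g5=1, g6=0, g7=1, g8=1 → 1; observed 1. Eliminates g5 inverted output, g6 inverted output, g7 inverted output, g8 inverted output.
Test 4 (A=0, B=0, C=0, D=1): fault-free g1=1, g2=0, g3=0, g4=0, g5=0, g6=1, g7=0, g8=0 → 0; observed 1. Eliminates g1 inverted output.
Only g3 inverted output is consistent with every test.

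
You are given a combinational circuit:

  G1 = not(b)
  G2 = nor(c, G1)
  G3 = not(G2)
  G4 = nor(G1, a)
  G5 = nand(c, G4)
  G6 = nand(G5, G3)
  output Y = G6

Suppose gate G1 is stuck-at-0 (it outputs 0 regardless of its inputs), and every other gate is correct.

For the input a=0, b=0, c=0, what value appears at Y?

Propagate with G1 forced: G1=0 [stuck-at-0], G2=1, G3=0, G4=1, G5=1, G6=1.
So Y = 1. (Without the fault it would be 0.)

1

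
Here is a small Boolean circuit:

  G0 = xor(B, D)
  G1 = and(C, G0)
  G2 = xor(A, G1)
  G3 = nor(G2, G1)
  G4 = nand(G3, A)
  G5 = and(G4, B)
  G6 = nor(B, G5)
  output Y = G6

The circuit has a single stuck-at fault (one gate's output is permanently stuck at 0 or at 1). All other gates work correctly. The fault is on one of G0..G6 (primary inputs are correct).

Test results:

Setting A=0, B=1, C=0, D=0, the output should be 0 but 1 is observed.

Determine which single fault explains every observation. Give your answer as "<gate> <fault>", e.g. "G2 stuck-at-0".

Fault-free values for test 1 (A=0, B=1, C=0, D=0): G0=1, G1=0, G2=0, G3=1, G4=1, G5=1, G6=0, giving Y=0. Observed 1.
Test 1: faults giving observed 1 are {G6 stuck-at-1}.
Only G6 stuck-at-1 is consistent with every test.

G6 stuck-at-1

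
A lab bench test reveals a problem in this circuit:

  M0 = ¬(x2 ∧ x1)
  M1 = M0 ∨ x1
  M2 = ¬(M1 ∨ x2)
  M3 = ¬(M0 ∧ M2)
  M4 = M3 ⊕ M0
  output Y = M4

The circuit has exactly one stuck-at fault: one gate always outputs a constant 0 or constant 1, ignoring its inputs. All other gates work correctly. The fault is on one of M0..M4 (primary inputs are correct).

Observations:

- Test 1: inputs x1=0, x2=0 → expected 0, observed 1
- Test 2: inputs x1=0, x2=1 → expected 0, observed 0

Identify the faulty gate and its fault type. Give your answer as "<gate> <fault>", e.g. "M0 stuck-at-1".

M1 stuck-at-0

Fault-free values for test 1 (x1=0, x2=0): M0=1, M1=1, M2=0, M3=1, M4=0, giving Y=0. Observed 1.
Test 1: faults giving observed 1 are {M0 stuck-at-0, M1 stuck-at-0, M2 stuck-at-1, M3 stuck-at-0, M4 stuck-at-1}.
Test 2 (x1=0, x2=1): fault-free M0=1, M1=1, M2=0, M3=1, M4=0 → 0; observed 0. Eliminates M0 stuck-at-0, M2 stuck-at-1, M3 stuck-at-0, M4 stuck-at-1.
Only M1 stuck-at-0 is consistent with every test.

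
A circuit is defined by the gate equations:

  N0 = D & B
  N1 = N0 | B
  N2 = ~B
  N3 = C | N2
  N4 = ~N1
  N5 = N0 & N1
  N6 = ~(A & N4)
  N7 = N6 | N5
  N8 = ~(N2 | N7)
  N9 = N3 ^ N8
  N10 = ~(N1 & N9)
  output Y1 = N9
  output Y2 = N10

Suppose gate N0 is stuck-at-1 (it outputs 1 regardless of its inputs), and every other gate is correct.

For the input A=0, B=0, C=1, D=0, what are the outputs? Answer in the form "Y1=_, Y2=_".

Propagate with N0 forced: N0=1 [stuck-at-1], N1=1, N2=1, N3=1, N4=0, N5=1, N6=1, N7=1, N8=0, N9=1, N10=0.
So the outputs are Y1=1, Y2=0. (Without the fault they would be Y1=1, Y2=1.)

Y1=1, Y2=0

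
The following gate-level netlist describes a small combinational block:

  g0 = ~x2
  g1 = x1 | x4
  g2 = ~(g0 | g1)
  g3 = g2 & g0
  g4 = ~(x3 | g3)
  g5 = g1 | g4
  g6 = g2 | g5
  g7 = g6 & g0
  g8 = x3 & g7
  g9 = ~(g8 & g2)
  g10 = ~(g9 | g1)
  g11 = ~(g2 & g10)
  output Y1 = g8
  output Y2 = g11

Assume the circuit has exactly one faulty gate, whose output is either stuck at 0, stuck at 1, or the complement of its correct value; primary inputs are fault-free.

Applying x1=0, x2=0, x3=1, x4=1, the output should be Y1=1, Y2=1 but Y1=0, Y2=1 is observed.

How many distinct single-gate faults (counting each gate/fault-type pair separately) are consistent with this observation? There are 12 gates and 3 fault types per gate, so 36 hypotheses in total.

Fault-free: g0=1, g1=1, g2=0, g3=0, g4=0, g5=1, g6=1, g7=1, g8=1, g9=1, g10=0, g11=1 → Y1=1, Y2=1. Observed Y1=0, Y2=1.
  g0: stuck-at-0, inverted output ✓; others ✗
  g1: stuck-at-0, inverted output ✓; others ✗
  g2: none of the 3 fault types match ✗
  g3: none of the 3 fault types match ✗
  g4: none of the 3 fault types match ✗
  g5: stuck-at-0, inverted output ✓; others ✗
  g6: stuck-at-0, inverted output ✓; others ✗
  g7: stuck-at-0, inverted output ✓; others ✗
  g8: stuck-at-0, inverted output ✓; others ✗
  g9: none of the 3 fault types match ✗
  g10: none of the 3 fault types match ✗
  g11: none of the 3 fault types match ✗
Consistent faults: {g0 stuck-at-0, g0 inverted output, g1 stuck-at-0, g1 inverted output, g5 stuck-at-0, g5 inverted output, g6 stuck-at-0, g6 inverted output, g7 stuck-at-0, g7 inverted output, g8 stuck-at-0, g8 inverted output} — 12 in all.

12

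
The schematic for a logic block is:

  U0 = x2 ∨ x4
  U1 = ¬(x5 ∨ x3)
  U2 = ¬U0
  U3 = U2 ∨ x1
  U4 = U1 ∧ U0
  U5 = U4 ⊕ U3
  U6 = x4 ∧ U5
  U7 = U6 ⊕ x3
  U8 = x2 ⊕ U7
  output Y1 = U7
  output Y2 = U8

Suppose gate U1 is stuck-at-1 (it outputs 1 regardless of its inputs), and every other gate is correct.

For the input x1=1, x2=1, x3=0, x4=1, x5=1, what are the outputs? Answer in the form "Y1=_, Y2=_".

Propagate with U1 forced: U0=1, U1=1 [stuck-at-1], U2=0, U3=1, U4=1, U5=0, U6=0, U7=0, U8=1.
So the outputs are Y1=0, Y2=1. (Without the fault they would be Y1=1, Y2=0.)

Y1=0, Y2=1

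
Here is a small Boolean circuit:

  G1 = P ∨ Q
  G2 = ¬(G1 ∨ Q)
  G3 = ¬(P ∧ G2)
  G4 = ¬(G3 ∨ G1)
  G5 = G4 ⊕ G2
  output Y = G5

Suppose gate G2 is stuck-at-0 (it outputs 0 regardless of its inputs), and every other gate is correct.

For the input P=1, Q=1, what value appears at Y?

Propagate with G2 forced: G1=1, G2=0 [stuck-at-0], G3=1, G4=0, G5=0.
So Y = 0. (Same as the fault-free value — the fault is masked on this input.)

0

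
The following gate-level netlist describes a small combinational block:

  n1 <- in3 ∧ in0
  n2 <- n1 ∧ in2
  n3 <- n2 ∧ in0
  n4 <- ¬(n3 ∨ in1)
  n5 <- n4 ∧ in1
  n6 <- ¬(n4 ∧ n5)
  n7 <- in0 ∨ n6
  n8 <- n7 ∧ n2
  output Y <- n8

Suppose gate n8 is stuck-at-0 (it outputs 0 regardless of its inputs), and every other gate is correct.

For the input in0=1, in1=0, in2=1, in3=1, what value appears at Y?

0

Propagate with n8 forced: n1=1, n2=1, n3=1, n4=0, n5=0, n6=1, n7=1, n8=0 [stuck-at-0].
So Y = 0. (Without the fault it would be 1.)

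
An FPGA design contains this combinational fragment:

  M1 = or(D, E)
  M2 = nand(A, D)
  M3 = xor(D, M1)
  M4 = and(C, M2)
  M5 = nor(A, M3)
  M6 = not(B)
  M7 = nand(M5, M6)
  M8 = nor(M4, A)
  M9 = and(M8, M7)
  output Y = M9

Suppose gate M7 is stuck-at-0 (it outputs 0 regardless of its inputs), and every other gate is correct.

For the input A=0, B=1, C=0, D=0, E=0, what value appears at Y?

0

Propagate with M7 forced: M1=0, M2=1, M3=0, M4=0, M5=1, M6=0, M7=0 [stuck-at-0], M8=1, M9=0.
So Y = 0. (Without the fault it would be 1.)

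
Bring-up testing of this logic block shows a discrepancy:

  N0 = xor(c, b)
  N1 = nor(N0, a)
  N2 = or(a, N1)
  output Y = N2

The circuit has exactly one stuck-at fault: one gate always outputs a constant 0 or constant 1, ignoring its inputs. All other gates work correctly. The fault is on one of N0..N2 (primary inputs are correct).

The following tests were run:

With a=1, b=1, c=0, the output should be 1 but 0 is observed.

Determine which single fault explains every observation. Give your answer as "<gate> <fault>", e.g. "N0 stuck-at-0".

N2 stuck-at-0

Fault-free values for test 1 (a=1, b=1, c=0): N0=1, N1=0, N2=1, giving Y=1. Observed 0.
Test 1: faults giving observed 0 are {N2 stuck-at-0}.
Only N2 stuck-at-0 is consistent with every test.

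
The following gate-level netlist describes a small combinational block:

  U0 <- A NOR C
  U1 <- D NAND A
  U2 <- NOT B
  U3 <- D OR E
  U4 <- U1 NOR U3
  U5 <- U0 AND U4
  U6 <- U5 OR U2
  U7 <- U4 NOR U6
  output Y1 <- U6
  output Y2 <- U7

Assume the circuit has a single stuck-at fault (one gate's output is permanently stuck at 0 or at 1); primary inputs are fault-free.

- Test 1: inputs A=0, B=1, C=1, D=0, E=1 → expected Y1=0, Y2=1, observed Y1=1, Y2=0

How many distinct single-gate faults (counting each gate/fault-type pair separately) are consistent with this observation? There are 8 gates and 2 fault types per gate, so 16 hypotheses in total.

3

Fault-free: U0=0, U1=1, U2=0, U3=1, U4=0, U5=0, U6=0, U7=1 → Y1=0, Y2=1. Observed Y1=1, Y2=0.
  U0: none of the 2 fault types match ✗
  U1: none of the 2 fault types match ✗
  U2: stuck-at-1 ✓; others ✗
  U3: none of the 2 fault types match ✗
  U4: none of the 2 fault types match ✗
  U5: stuck-at-1 ✓; others ✗
  U6: stuck-at-1 ✓; others ✗
  U7: none of the 2 fault types match ✗
Consistent faults: {U2 stuck-at-1, U5 stuck-at-1, U6 stuck-at-1} — 3 in all.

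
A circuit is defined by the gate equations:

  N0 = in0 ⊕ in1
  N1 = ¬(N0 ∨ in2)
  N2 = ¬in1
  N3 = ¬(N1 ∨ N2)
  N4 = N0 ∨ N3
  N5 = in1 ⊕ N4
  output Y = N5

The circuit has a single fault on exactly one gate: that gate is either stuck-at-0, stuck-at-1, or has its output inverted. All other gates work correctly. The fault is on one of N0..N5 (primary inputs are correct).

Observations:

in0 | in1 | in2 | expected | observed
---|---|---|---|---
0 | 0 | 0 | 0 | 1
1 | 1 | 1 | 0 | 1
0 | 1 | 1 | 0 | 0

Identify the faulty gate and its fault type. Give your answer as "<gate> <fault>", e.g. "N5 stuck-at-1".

N3 inverted output

Fault-free values for test 1 (in0=0, in1=0, in2=0): N0=0, N1=1, N2=1, N3=0, N4=0, N5=0, giving Y=0. Observed 1.
Test 1: faults giving observed 1 are {N0 stuck-at-1, N0 inverted output, N3 stuck-at-1, N3 inverted output, N4 stuck-at-1, N4 inverted output, N5 stuck-at-1, N5 inverted output}.
Test 2 (in0=1, in1=1, in2=1): fault-free N0=0, N1=0, N2=0, N3=1, N4=1, N5=0 → 0; observed 1. Eliminates N0 stuck-at-1, N0 inverted output, N3 stuck-at-1, N4 stuck-at-1.
Test 3 (in0=0, in1=1, in2=1): fault-free N0=1, N1=0, N2=0, N3=1, N4=1, N5=0 → 0; observed 0. Eliminates N4 inverted output, N5 stuck-at-1, N5 inverted output.
Only N3 inverted output is consistent with every test.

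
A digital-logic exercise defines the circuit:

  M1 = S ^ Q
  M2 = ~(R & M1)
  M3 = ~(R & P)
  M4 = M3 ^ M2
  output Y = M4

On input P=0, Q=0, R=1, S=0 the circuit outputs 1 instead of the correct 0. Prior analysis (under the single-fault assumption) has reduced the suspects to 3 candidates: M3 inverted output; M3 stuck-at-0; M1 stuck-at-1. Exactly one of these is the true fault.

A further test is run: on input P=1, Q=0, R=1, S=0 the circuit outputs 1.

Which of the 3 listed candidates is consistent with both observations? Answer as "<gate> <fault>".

Evaluate each candidate on input P=1, Q=0, R=1, S=0:
  M3 inverted output: M1=0, M2=1, M3=1 [inverted output], M4=0 → 0 — eliminated
  M3 stuck-at-0: M1=0, M2=1, M3=0 [stuck-at-0], M4=1 → 1 — matches
  M1 stuck-at-1: M1=1 [stuck-at-1], M2=0, M3=0, M4=0 → 0 — eliminated
Only M3 stuck-at-0 reproduces the observed 1.

M3 stuck-at-0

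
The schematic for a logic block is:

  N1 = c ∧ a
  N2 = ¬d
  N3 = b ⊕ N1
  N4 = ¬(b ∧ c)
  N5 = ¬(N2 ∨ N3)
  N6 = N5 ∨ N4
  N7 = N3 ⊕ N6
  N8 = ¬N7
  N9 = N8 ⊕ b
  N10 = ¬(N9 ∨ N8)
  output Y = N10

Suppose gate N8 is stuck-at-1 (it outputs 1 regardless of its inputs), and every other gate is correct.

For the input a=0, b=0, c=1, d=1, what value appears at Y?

0

Propagate with N8 forced: N1=0, N2=0, N3=0, N4=1, N5=1, N6=1, N7=1, N8=1 [stuck-at-1], N9=1, N10=0.
So Y = 0. (Without the fault it would be 1.)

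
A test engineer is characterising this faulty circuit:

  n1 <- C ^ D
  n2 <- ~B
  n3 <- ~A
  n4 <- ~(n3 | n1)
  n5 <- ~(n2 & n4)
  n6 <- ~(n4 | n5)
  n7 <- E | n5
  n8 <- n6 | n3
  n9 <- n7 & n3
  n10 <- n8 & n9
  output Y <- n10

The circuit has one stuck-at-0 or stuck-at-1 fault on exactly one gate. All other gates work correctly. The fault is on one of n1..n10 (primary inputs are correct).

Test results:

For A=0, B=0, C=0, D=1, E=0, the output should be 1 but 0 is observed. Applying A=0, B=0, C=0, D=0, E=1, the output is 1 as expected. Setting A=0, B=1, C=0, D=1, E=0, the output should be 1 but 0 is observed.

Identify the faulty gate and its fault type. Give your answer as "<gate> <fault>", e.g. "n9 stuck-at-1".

Fault-free values for test 1 (A=0, B=0, C=0, D=1, E=0): n1=1, n2=1, n3=1, n4=0, n5=1, n6=0, n7=1, n8=1, n9=1, n10=1, giving Y=1. Observed 0.
Test 1: faults giving observed 0 are {n3 stuck-at-0, n4 stuck-at-1, n5 stuck-at-0, n7 stuck-at-0, n8 stuck-at-0, n9 stuck-at-0, n10 stuck-at-0}.
Test 2 (A=0, B=0, C=0, D=0, E=1): fault-free n1=0, n2=1, n3=1, n4=0, n5=1, n6=0, n7=1, n8=1, n9=1, n10=1 → 1; observed 1. Eliminates n3 stuck-at-0, n7 stuck-at-0, n8 stuck-at-0, n9 stuck-at-0, n10 stuck-at-0.
Test 3 (A=0, B=1, C=0, D=1, E=0): fault-free n1=1, n2=0, n3=1, n4=0, n5=1, n6=0, n7=1, n8=1, n9=1, n10=1 → 1; observed 0. Eliminates n4 stuck-at-1.
Only n5 stuck-at-0 is consistent with every test.

n5 stuck-at-0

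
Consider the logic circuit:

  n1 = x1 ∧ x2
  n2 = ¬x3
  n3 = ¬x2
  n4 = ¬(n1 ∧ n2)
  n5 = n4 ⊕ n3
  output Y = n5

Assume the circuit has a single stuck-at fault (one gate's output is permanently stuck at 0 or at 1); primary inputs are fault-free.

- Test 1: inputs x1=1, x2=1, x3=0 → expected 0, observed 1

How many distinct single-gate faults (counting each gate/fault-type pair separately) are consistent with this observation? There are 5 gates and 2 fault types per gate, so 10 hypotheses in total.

5

Fault-free: n1=1, n2=1, n3=0, n4=0, n5=0 → 0. Observed 1.
  n1 stuck-at-0: output 1 ✓
  n1 stuck-at-1: output 0 ✗
  n2 stuck-at-0: output 1 ✓
  n2 stuck-at-1: output 0 ✗
  n3 stuck-at-0: output 0 ✗
  n3 stuck-at-1: output 1 ✓
  n4 stuck-at-0: output 0 ✗
  n4 stuck-at-1: output 1 ✓
  n5 stuck-at-0: output 0 ✗
  n5 stuck-at-1: output 1 ✓
Consistent faults: {n1 stuck-at-0, n2 stuck-at-0, n3 stuck-at-1, n4 stuck-at-1, n5 stuck-at-1} — 5 in all.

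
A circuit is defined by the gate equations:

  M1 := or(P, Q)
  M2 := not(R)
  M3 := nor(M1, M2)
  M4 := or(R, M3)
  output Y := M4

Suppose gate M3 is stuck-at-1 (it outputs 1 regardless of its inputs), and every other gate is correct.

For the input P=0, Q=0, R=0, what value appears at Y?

Propagate with M3 forced: M1=0, M2=1, M3=1 [stuck-at-1], M4=1.
So Y = 1. (Without the fault it would be 0.)

1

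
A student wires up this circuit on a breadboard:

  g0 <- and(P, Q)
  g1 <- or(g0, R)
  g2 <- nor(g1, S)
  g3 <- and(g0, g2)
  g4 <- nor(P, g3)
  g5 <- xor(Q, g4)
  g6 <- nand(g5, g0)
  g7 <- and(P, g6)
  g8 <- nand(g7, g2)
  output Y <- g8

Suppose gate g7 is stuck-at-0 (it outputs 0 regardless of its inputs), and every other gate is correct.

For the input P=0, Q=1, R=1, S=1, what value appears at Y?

1

Propagate with g7 forced: g0=0, g1=1, g2=0, g3=0, g4=1, g5=0, g6=1, g7=0 [stuck-at-0], g8=1.
So Y = 1. (Same as the fault-free value — the fault is masked on this input.)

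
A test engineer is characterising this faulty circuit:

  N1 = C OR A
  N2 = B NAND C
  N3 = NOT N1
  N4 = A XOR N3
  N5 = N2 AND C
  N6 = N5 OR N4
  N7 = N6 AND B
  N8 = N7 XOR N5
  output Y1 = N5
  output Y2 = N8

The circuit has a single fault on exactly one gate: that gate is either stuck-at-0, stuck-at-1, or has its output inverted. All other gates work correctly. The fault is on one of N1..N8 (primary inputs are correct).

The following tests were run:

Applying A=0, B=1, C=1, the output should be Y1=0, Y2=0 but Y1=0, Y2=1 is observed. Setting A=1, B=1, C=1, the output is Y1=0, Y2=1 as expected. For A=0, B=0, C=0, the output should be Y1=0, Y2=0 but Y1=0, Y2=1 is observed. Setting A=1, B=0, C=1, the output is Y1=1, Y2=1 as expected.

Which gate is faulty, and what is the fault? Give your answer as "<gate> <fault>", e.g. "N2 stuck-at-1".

N8 stuck-at-1

Fault-free values for test 1 (A=0, B=1, C=1): N1=1, N2=0, N3=0, N4=0, N5=0, N6=0, N7=0, N8=0, giving Y1=0, Y2=0. Observed Y1=0, Y2=1.
Test 1: faults giving observed Y1=0, Y2=1 are {N1 stuck-at-0, N1 inverted output, N3 stuck-at-1, N3 inverted output, N4 stuck-at-1, N4 inverted output, N6 stuck-at-1, N6 inverted output, N7 stuck-at-1, N7 inverted output, N8 stuck-at-1, N8 inverted output}.
Test 2 (A=1, B=1, C=1): fault-free N1=1, N2=0, N3=0, N4=1, N5=0, N6=1, N7=1, N8=1 → Y1=0, Y2=1; observed Y1=0, Y2=1. Eliminates N1 stuck-at-0, N1 inverted output, N3 stuck-at-1, N3 inverted output, N4 inverted output, N6 inverted output, N7 inverted output, N8 inverted output.
Test 3 (A=0, B=0, C=0): fault-free N1=0, N2=1, N3=1, N4=1, N5=0, N6=1, N7=0, N8=0 → Y1=0, Y2=0; observed Y1=0, Y2=1. Eliminates N4 stuck-at-1, N6 stuck-at-1.
Test 4 (A=1, B=0, C=1): fault-free N1=1, N2=1, N3=0, N4=1, N5=1, N6=1, N7=0, N8=1 → Y1=1, Y2=1; observed Y1=1, Y2=1. Eliminates N7 stuck-at-1.
Only N8 stuck-at-1 is consistent with every test.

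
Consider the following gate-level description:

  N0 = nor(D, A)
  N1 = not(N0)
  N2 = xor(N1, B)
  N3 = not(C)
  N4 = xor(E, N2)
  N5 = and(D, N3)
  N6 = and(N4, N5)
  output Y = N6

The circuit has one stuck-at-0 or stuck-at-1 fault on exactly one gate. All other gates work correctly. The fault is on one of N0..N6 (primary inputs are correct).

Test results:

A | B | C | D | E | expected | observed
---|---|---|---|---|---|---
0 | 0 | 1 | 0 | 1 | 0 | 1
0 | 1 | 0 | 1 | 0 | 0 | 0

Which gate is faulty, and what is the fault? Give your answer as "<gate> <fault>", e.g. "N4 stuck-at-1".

Fault-free values for test 1 (A=0, B=0, C=1, D=0, E=1): N0=1, N1=0, N2=0, N3=0, N4=1, N5=0, N6=0, giving Y=0. Observed 1.
Test 1: faults giving observed 1 are {N5 stuck-at-1, N6 stuck-at-1}.
Test 2 (A=0, B=1, C=0, D=1, E=0): fault-free N0=0, N1=1, N2=0, N3=1, N4=0, N5=1, N6=0 → 0; observed 0. Eliminates N6 stuck-at-1.
Only N5 stuck-at-1 is consistent with every test.

N5 stuck-at-1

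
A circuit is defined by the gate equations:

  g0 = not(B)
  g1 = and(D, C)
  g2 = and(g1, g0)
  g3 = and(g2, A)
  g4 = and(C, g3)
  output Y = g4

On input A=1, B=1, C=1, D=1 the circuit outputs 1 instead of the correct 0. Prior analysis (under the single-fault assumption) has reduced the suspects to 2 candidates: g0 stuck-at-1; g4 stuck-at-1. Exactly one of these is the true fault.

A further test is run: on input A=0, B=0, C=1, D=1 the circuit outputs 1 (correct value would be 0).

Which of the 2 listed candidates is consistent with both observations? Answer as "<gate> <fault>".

Evaluate each candidate on input A=0, B=0, C=1, D=1:
  g0 stuck-at-1: g0=1 [stuck-at-1], g1=1, g2=1, g3=0, g4=0 → 0 — eliminated
  g4 stuck-at-1: g0=1, g1=1, g2=1, g3=0, g4=1 [stuck-at-1] → 1 — matches
Only g4 stuck-at-1 reproduces the observed 1.

g4 stuck-at-1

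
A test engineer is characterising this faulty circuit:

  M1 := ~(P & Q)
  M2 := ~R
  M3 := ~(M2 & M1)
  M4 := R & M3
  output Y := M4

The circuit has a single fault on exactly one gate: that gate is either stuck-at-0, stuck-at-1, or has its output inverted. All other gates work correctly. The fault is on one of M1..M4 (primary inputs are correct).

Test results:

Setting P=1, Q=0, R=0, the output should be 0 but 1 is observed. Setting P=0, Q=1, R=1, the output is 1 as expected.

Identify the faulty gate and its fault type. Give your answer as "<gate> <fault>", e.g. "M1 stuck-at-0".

Fault-free values for test 1 (P=1, Q=0, R=0): M1=1, M2=1, M3=0, M4=0, giving Y=0. Observed 1.
Test 1: faults giving observed 1 are {M4 stuck-at-1, M4 inverted output}.
Test 2 (P=0, Q=1, R=1): fault-free M1=1, M2=0, M3=1, M4=1 → 1; observed 1. Eliminates M4 inverted output.
Only M4 stuck-at-1 is consistent with every test.

M4 stuck-at-1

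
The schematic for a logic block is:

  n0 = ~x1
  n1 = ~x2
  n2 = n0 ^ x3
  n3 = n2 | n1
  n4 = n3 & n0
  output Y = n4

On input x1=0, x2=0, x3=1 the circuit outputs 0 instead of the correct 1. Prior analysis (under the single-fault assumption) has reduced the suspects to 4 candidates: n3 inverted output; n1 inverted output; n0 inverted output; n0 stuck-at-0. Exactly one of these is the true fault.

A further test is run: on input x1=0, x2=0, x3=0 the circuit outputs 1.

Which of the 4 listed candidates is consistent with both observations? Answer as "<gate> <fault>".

n1 inverted output

Evaluate each candidate on input x1=0, x2=0, x3=0:
  n3 inverted output: n0=1, n1=1, n2=1, n3=0 [inverted output], n4=0 → 0 — eliminated
  n1 inverted output: n0=1, n1=0 [inverted output], n2=1, n3=1, n4=1 → 1 — matches
  n0 inverted output: n0=0 [inverted output], n1=1, n2=0, n3=1, n4=0 → 0 — eliminated
  n0 stuck-at-0: n0=0 [stuck-at-0], n1=1, n2=0, n3=1, n4=0 → 0 — eliminated
Only n1 inverted output reproduces the observed 1.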